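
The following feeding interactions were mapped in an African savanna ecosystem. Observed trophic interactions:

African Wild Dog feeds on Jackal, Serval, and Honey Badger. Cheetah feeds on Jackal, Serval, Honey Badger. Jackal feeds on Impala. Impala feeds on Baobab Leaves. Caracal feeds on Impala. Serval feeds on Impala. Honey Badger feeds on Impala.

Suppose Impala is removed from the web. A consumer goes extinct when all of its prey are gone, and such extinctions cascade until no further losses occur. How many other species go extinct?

6

Remove Impala.
Round 1: Jackal (all prey gone), Serval (all prey gone), Honey Badger (all prey gone), Caracal (all prey gone) → extinct.
Round 2: African Wild Dog (all prey gone), Cheetah (all prey gone) → extinct.
No further losses. Total secondary extinctions: 6.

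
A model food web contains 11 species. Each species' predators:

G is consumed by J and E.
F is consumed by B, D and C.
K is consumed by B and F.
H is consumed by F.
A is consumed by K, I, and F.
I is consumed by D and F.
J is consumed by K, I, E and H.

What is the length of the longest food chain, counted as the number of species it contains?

One longest chain: G → J → H → F → D.
It has 5 species and 4 links.

5 species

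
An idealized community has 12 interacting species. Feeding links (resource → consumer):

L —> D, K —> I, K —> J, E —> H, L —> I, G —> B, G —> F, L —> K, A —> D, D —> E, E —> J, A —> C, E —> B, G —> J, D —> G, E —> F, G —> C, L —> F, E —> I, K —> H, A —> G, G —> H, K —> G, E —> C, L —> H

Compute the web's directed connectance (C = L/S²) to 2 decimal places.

The web has S = 12 species and L = 25 feeding links.
C = L / S² = 25 / 144 = 0.1736 ≈ 0.17.

C = 0.17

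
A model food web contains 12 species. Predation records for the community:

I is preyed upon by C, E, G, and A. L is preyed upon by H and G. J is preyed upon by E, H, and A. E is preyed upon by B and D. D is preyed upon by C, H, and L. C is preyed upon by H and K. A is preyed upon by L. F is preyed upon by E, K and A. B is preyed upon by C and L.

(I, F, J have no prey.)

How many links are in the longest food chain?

One longest chain: I → E → B → C → H.
It has 5 species and 4 links.

4 links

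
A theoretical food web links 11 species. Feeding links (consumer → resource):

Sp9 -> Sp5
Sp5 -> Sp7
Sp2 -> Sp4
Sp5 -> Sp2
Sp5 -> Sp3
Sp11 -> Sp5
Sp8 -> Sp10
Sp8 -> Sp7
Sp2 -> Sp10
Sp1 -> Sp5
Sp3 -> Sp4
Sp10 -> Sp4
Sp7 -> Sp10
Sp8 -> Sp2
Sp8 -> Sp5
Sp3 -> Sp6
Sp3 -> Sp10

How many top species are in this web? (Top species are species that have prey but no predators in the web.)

4

Top species (has prey, but nothing eats it): Sp9, Sp11, Sp8, Sp1.
Count: 4.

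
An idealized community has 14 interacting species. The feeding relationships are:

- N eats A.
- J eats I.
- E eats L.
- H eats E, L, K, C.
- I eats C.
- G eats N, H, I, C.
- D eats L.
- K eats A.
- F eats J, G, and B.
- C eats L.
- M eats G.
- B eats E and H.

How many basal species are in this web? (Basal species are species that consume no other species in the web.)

Basal species (no prey listed): A, L.
Count: 2.

2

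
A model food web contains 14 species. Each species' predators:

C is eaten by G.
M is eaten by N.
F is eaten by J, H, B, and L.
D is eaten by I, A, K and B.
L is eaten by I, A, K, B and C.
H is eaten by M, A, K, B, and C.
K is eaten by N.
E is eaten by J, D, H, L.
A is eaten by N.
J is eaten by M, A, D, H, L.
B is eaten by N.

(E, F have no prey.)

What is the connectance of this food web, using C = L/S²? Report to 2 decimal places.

The web has S = 14 species and L = 32 feeding links.
C = L / S² = 32 / 196 = 0.1633 ≈ 0.16.

C = 0.16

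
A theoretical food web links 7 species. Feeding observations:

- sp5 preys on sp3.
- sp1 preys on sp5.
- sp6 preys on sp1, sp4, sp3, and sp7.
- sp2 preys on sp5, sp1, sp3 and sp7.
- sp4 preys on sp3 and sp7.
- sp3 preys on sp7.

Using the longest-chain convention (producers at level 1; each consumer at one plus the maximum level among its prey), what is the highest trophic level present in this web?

Producers (level 1): sp7.
sp7 → sp3 → sp5 → sp1 → sp2 gives sp2 level 5.
No species has a prey at level 5, so no species reaches level 6.

5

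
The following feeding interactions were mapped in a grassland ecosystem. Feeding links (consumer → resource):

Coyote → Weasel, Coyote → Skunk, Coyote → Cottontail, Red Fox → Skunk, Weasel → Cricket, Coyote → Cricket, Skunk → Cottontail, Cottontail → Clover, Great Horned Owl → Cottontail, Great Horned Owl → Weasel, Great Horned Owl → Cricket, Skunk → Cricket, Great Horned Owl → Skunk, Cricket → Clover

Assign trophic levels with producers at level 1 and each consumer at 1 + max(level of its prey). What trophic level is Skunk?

Clover is a producer → level 1.
Cottontail eats Clover → level 2.
Skunk eats Cottontail (level 2); other prey at levels: Cricket 2 → level 3.

Trophic level 3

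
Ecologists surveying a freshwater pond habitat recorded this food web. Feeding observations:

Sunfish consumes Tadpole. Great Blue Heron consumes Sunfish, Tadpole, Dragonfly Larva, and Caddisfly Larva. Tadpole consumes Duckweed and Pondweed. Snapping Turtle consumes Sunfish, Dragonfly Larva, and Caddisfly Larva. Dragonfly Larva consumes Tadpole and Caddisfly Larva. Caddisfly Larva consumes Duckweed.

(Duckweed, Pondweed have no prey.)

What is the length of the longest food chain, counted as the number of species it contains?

One longest chain: Duckweed → Tadpole → Sunfish → Great Blue Heron.
It has 4 species and 3 links.

4 species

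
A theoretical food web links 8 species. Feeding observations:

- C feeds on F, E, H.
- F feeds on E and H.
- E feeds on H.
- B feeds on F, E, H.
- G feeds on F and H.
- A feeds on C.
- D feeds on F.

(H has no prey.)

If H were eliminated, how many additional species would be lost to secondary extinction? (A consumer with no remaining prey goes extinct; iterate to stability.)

7

Remove H.
Round 1: E (all prey gone) → extinct.
Round 2: F (all prey gone) → extinct.
Round 3: C (all prey gone), D (all prey gone), B (all prey gone), G (all prey gone) → extinct.
Round 4: A (all prey gone) → extinct.
No further losses. Total secondary extinctions: 7.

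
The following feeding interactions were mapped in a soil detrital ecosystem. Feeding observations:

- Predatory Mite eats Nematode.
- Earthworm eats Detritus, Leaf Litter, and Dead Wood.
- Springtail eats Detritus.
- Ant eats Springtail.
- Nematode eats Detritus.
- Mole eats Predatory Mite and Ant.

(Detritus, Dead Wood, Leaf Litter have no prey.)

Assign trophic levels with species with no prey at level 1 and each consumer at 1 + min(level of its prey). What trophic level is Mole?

Trophic level 4

Detritus has no prey (basal) → level 1.
Nematode eats Detritus → level 2.
Predatory Mite eats Nematode → level 3.
Mole eats Predatory Mite → level 4.
No prey of Mole is below level 3, so 4 is the minimum.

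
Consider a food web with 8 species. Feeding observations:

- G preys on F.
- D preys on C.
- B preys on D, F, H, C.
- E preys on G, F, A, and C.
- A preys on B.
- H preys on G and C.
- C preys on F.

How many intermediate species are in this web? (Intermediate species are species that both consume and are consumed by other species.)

Intermediate species (has both prey and predators): C, G, H, D, B, A.
Count: 6.

6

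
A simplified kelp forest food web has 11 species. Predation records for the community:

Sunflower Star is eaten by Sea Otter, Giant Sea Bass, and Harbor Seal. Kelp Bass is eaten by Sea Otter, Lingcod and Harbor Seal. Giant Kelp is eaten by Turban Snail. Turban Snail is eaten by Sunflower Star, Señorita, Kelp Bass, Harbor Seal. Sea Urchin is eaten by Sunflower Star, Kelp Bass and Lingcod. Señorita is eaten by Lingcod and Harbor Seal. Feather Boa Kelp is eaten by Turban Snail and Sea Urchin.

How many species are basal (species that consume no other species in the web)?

Basal species (no prey listed): Feather Boa Kelp, Giant Kelp.
Count: 2.

2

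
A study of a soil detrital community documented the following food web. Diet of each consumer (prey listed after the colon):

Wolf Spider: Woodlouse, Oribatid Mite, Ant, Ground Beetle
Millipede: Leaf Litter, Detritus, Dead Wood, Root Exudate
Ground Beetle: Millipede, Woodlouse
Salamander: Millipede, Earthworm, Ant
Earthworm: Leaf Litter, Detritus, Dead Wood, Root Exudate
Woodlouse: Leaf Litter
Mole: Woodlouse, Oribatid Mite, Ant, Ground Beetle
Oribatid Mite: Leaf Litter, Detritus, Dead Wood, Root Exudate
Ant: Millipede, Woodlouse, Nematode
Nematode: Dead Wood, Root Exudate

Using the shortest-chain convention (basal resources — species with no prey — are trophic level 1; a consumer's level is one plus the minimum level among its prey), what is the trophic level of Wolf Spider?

Leaf Litter has no prey (basal) → level 1.
Oribatid Mite eats Leaf Litter → level 2.
Wolf Spider eats Oribatid Mite → level 3.
No prey of Wolf Spider is below level 2, so 3 is the minimum.

Trophic level 3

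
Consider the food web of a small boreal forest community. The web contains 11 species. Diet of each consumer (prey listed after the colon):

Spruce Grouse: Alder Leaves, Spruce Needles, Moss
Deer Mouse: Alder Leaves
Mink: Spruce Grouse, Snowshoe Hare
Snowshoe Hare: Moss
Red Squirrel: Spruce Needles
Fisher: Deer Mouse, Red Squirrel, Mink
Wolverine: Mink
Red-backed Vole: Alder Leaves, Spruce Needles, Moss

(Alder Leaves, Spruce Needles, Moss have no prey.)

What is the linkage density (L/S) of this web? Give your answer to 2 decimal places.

There are L = 15 links among S = 11 species.
L/S = 15/11 = 1.3636 ≈ 1.36.

L/S = 1.36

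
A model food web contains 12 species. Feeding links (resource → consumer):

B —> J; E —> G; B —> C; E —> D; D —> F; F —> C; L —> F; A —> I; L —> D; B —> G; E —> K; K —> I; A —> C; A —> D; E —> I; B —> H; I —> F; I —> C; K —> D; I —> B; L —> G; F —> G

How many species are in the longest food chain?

One longest chain: E → K → I → B → H.
It has 5 species and 4 links.

5 species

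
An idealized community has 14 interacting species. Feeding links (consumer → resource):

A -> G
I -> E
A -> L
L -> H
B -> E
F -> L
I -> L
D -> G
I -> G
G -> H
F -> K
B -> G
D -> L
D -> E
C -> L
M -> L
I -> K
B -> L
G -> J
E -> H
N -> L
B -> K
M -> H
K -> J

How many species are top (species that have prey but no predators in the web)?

Top species (has prey, but nothing eats it): C, F, D, B, A, M, I, N.
Count: 8.

8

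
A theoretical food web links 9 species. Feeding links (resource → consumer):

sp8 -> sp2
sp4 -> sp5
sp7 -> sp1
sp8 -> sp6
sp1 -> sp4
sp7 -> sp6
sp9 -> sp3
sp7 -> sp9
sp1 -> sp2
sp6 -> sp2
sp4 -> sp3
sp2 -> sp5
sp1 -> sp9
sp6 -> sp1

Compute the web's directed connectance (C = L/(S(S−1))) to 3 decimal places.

C = 0.194

The web has S = 9 species and L = 14 feeding links.
C = L / (S(S−1)) = 14 / 72 = 0.1944 ≈ 0.194.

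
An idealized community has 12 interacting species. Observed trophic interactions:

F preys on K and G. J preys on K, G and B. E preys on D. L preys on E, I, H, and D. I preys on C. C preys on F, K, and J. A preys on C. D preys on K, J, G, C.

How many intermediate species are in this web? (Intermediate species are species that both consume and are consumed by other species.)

Intermediate species (has both prey and predators): J, F, C, D, I, E.
Count: 6.

6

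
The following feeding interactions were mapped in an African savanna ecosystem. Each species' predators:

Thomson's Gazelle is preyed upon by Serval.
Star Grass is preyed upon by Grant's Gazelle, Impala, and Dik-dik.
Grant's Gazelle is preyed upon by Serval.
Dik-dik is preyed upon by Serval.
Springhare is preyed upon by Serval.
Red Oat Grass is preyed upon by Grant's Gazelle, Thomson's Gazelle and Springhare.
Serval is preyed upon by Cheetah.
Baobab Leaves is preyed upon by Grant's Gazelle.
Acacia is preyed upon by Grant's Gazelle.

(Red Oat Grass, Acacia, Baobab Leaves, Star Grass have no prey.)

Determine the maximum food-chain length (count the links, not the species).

One longest chain: Star Grass → Dik-dik → Serval → Cheetah.
It has 4 species and 3 links.

3 links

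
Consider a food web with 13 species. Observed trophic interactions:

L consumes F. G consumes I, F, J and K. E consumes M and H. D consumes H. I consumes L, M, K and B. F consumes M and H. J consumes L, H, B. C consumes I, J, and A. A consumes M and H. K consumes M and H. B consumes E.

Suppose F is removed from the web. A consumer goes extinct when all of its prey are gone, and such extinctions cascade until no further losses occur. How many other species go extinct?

1

Remove F.
Round 1: L (all prey gone) → extinct.
No further losses. Total secondary extinctions: 1.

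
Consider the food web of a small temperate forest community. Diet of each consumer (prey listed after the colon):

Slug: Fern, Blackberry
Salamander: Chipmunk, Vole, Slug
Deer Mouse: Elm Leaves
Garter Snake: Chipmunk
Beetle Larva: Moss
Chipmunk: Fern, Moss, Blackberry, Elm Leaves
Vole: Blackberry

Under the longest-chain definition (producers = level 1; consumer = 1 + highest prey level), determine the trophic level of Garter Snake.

Fern is a producer → level 1.
Chipmunk eats Fern (level 1); other prey at levels: Moss 1, Blackberry 1, Elm Leaves 1 → level 2.
Garter Snake eats Chipmunk → level 3.

Trophic level 3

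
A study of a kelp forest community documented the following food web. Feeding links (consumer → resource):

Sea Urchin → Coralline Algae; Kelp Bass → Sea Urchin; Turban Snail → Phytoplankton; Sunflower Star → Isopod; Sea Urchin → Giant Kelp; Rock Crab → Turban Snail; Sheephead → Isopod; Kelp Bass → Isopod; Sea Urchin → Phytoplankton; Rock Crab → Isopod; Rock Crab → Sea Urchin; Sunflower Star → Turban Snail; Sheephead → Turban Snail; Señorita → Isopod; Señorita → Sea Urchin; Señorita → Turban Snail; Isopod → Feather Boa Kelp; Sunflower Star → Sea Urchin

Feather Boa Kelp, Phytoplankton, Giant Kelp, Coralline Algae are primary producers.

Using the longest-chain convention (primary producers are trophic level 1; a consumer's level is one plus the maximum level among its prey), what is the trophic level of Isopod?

Feather Boa Kelp is a producer → level 1.
Isopod eats Feather Boa Kelp → level 2.

Trophic level 2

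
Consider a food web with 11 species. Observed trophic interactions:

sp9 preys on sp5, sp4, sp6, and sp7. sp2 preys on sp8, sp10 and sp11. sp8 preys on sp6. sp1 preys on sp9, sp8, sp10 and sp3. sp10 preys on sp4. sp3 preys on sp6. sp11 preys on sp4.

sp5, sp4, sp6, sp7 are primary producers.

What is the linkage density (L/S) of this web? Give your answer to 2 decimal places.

There are L = 15 links among S = 11 species.
L/S = 15/11 = 1.3636 ≈ 1.36.

L/S = 1.36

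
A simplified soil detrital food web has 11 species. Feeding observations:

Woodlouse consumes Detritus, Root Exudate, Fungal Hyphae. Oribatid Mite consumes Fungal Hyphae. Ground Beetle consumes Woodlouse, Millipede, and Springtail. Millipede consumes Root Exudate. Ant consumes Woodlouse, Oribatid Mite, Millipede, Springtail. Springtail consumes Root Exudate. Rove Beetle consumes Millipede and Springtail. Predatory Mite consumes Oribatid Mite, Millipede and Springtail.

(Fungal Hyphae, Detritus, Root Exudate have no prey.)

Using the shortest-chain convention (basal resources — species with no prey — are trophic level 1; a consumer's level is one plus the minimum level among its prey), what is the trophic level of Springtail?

Root Exudate has no prey (basal) → level 1.
Springtail eats Root Exudate → level 2.

Trophic level 2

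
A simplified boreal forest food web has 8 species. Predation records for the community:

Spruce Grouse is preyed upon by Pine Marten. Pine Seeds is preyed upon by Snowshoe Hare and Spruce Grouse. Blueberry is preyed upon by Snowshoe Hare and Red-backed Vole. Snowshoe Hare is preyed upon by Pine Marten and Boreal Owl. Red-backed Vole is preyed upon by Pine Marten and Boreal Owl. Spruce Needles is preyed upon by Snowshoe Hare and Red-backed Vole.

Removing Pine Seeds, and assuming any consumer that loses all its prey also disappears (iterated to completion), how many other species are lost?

Remove Pine Seeds.
Round 1: Spruce Grouse (all prey gone) → extinct.
No further losses. Total secondary extinctions: 1.

1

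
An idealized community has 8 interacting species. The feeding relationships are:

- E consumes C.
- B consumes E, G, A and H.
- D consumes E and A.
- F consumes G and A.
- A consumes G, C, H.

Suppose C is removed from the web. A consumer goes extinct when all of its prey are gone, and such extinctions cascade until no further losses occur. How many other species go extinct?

1

Remove C.
Round 1: E (all prey gone) → extinct.
No further losses. Total secondary extinctions: 1.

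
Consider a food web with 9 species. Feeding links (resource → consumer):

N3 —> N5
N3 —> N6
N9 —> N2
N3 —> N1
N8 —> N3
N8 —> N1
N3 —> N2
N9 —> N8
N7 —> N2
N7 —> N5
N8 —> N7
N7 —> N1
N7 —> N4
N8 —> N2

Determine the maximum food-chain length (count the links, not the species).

3 links

One longest chain: N9 → N8 → N7 → N4.
It has 4 species and 3 links.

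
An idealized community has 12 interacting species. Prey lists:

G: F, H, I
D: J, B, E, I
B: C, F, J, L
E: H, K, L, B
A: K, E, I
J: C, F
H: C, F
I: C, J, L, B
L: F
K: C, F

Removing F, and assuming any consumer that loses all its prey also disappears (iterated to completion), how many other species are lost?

Remove F.
Round 1: L (all prey gone) → extinct.
No further losses. Total secondary extinctions: 1.

1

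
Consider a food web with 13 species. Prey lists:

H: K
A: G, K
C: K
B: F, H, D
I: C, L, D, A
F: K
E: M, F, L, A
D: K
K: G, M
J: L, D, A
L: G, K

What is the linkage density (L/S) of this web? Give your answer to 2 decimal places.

There are L = 24 links among S = 13 species.
L/S = 24/13 = 1.8462 ≈ 1.85.

L/S = 1.85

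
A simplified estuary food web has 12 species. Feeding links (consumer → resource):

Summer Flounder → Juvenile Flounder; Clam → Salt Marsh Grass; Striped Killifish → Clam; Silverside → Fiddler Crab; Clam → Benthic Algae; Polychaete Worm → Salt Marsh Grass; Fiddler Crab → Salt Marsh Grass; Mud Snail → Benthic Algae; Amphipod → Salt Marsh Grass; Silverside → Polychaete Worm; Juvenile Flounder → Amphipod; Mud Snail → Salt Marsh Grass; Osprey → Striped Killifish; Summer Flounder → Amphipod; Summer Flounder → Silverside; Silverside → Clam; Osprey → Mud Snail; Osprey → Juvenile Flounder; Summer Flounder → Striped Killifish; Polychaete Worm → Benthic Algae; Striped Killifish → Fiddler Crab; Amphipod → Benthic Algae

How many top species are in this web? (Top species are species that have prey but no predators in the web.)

Top species (has prey, but nothing eats it): Osprey, Summer Flounder.
Count: 2.

2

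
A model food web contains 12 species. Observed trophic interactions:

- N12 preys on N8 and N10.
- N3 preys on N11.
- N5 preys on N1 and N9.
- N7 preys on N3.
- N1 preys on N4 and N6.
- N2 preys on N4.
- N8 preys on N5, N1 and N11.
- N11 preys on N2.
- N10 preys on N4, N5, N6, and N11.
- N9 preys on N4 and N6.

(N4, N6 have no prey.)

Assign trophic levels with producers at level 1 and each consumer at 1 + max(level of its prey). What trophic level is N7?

N4 is a producer → level 1.
N2 eats N4 → level 2.
N11 eats N2 → level 3.
N3 eats N11 → level 4.
N7 eats N3 → level 5.

Trophic level 5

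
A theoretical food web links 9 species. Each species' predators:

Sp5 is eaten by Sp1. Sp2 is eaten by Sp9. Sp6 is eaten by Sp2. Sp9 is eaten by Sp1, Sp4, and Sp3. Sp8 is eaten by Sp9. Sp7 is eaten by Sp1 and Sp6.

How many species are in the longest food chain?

One longest chain: Sp7 → Sp6 → Sp2 → Sp9 → Sp3.
It has 5 species and 4 links.

5 species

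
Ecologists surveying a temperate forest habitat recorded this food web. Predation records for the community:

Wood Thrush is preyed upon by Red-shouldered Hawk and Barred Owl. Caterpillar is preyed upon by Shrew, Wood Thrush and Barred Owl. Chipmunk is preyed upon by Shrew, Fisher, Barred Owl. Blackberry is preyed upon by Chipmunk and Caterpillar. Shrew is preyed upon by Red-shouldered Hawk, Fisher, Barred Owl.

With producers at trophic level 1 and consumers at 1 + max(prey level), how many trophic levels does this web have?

4

Producers (level 1): Blackberry.
Blackberry → Caterpillar → Wood Thrush → Red-shouldered Hawk gives Red-shouldered Hawk level 4.
No species has a prey at level 4, so no species reaches level 5.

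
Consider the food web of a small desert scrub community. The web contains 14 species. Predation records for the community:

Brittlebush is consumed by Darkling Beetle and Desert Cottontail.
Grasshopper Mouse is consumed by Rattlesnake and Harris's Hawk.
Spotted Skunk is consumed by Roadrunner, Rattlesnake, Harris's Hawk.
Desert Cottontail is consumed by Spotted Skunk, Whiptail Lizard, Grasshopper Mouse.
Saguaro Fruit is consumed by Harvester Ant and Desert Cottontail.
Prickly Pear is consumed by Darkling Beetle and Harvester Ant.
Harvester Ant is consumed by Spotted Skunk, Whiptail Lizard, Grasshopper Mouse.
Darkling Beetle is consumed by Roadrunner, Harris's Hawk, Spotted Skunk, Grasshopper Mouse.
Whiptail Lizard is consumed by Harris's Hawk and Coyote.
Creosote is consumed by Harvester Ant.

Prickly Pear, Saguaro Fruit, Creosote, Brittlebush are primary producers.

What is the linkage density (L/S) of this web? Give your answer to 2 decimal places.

L/S = 1.71

There are L = 24 links among S = 14 species.
L/S = 24/14 = 1.7143 ≈ 1.71.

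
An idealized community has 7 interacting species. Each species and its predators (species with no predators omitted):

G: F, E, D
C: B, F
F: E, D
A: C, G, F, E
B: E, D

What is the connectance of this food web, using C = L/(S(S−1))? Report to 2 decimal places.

The web has S = 7 species and L = 13 feeding links.
C = L / (S(S−1)) = 13 / 42 = 0.3095 ≈ 0.31.

C = 0.31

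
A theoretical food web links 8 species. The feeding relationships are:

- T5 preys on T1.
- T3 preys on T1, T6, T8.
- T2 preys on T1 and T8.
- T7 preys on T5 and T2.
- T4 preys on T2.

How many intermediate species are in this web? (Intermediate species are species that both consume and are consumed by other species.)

Intermediate species (has both prey and predators): T5, T2.
Count: 2.

2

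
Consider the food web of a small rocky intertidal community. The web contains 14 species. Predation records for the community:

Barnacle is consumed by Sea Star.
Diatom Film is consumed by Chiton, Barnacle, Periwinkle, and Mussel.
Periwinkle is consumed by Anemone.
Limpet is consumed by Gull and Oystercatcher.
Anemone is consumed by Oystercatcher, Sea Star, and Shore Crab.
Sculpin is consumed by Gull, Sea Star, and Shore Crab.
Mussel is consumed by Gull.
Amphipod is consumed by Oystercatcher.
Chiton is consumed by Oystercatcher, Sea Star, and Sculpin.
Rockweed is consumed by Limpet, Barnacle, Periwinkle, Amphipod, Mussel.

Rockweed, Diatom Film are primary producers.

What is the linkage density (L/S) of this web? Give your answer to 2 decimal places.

L/S = 1.71

There are L = 24 links among S = 14 species.
L/S = 24/14 = 1.7143 ≈ 1.71.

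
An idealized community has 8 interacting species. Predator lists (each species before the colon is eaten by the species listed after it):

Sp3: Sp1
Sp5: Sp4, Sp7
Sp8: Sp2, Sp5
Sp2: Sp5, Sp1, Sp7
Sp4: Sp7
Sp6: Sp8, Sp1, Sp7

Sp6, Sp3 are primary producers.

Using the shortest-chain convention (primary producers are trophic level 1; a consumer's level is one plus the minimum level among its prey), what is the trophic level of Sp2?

Trophic level 3

Sp6 is a producer → level 1.
Sp8 eats Sp6 → level 2.
Sp2 eats Sp8 → level 3.
No prey of Sp2 is below level 2, so 3 is the minimum.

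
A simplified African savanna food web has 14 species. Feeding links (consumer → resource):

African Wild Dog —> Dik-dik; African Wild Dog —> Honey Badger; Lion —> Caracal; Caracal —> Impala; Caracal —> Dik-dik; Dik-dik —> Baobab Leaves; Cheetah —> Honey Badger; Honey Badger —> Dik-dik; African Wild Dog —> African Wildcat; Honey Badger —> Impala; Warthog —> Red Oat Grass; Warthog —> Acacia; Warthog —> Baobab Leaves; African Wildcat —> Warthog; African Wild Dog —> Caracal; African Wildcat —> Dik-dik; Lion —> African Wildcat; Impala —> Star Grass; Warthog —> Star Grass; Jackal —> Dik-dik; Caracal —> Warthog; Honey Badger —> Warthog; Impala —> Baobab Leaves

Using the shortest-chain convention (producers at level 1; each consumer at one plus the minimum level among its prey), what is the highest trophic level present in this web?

4

Producers (level 1): Star Grass, Baobab Leaves, Acacia, Red Oat Grass.
Following each consumer down to its lowest-level prey: Star Grass → Impala → Honey Badger → Cheetah (levels 1 through 4).
All prey of Cheetah (Honey Badger 3) are at level 3 or above, so Cheetah is at level 1 + 3 = 4.
Every consumer has at least one prey at level 3 or below, so none exceeds level 4.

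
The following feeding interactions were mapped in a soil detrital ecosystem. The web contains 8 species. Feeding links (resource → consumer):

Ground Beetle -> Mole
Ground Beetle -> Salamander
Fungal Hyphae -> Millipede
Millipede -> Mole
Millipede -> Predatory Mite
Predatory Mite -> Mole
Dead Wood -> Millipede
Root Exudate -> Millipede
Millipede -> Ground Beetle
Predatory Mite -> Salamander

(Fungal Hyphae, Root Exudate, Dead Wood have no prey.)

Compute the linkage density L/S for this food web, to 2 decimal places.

L/S = 1.25

There are L = 10 links among S = 8 species.
L/S = 10/8 = 1.2500 ≈ 1.25.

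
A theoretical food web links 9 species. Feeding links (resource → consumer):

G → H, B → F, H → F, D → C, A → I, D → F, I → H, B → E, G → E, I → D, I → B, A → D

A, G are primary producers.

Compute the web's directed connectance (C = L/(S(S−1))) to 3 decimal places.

The web has S = 9 species and L = 12 feeding links.
C = L / (S(S−1)) = 12 / 72 = 0.1667 ≈ 0.167.

C = 0.167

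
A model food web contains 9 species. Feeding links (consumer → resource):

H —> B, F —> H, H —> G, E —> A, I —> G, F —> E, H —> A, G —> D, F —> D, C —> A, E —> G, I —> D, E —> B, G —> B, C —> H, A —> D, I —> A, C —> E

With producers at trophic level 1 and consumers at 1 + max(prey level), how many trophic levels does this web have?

4

Producers (level 1): D, B.
D → A → H → C gives C level 4.
No species has a prey at level 4, so no species reaches level 5.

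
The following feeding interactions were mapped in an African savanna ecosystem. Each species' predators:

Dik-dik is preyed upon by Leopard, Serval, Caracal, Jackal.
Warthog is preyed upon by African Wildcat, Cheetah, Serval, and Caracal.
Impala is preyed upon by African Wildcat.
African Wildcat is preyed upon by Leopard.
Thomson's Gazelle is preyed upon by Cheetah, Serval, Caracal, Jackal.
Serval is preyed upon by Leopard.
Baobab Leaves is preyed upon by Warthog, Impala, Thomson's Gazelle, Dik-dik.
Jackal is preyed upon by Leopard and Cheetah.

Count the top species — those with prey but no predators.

3

Top species (has prey, but nothing eats it): Caracal, Cheetah, Leopard.
Count: 3.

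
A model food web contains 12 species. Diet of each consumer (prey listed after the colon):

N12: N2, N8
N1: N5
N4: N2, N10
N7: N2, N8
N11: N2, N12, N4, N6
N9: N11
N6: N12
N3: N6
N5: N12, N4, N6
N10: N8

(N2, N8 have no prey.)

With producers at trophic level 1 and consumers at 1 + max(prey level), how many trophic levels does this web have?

Producers (level 1): N2, N8.
N8 → N10 → N4 → N5 → N1 gives N1 level 5.
No species has a prey at level 5, so no species reaches level 6.

5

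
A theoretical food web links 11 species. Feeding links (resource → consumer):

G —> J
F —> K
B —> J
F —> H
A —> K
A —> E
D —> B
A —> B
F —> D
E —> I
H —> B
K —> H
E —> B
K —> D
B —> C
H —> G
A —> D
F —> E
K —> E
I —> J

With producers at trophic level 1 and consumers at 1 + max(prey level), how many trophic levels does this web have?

5

Producers (level 1): F, A.
F → K → E → B → J gives J level 5.
No species has a prey at level 5, so no species reaches level 6.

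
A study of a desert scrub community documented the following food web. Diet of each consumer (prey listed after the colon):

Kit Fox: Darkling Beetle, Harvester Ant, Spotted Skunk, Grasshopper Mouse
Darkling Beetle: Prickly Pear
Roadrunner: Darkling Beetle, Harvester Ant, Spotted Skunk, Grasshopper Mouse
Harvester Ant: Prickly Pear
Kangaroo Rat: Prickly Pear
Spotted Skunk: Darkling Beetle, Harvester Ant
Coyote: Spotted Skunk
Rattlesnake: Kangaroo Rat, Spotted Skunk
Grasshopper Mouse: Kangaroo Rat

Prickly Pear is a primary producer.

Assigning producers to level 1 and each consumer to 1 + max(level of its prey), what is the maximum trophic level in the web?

4

Producers (level 1): Prickly Pear.
Prickly Pear → Darkling Beetle → Spotted Skunk → Coyote gives Coyote level 4.
No species has a prey at level 4, so no species reaches level 5.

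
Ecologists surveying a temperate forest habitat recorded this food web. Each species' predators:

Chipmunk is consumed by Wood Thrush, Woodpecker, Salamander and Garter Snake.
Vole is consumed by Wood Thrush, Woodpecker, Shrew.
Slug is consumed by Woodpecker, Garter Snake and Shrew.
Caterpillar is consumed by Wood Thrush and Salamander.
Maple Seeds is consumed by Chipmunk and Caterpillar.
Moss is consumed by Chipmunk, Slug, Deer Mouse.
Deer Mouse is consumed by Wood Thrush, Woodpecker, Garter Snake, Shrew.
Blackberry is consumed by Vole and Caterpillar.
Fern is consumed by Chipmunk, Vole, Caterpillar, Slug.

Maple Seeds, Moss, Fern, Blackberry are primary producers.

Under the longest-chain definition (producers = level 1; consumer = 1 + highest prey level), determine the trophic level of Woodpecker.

Maple Seeds is a producer → level 1.
Chipmunk eats Maple Seeds (level 1); other prey at levels: Moss 1, Fern 1 → level 2.
Woodpecker eats Chipmunk (level 2); other prey at levels: Deer Mouse 2, Vole 2, Slug 2 → level 3.

Trophic level 3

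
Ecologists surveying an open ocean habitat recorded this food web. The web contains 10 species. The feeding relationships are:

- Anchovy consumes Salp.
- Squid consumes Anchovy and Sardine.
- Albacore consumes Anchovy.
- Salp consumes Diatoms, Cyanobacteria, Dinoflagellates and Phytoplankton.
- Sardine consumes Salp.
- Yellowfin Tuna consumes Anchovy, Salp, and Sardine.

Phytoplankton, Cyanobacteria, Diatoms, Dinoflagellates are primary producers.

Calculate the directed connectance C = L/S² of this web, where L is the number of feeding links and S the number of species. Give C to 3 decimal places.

The web has S = 10 species and L = 12 feeding links.
C = L / S² = 12 / 100 = 0.1200 ≈ 0.120.

C = 0.120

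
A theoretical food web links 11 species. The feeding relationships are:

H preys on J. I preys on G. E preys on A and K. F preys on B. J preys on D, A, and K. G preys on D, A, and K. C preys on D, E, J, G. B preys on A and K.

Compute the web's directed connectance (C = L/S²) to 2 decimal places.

The web has S = 11 species and L = 17 feeding links.
C = L / S² = 17 / 121 = 0.1405 ≈ 0.14.

C = 0.14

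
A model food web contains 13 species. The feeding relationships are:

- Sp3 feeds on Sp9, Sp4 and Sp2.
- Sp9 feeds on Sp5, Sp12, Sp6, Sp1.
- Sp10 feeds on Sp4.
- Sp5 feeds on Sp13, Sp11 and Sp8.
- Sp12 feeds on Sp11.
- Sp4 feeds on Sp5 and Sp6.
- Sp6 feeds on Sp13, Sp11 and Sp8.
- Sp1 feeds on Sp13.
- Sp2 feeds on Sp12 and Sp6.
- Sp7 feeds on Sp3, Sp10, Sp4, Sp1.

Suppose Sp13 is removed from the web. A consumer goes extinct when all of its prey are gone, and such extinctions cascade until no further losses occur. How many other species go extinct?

1

Remove Sp13.
Round 1: Sp1 (all prey gone) → extinct.
No further losses. Total secondary extinctions: 1.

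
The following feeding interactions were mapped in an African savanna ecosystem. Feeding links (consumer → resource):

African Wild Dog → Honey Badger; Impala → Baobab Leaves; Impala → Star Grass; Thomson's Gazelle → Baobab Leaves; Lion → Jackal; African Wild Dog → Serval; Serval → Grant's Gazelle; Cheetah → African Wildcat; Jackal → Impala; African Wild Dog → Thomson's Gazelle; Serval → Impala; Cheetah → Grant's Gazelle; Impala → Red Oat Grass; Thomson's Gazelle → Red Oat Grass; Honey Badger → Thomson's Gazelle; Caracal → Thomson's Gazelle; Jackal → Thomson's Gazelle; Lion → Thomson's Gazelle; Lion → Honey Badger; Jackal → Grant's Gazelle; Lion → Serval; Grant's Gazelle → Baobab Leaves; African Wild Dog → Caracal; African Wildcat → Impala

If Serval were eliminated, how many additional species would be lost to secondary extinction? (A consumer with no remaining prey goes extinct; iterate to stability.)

Remove Serval.
Every predator of it retains at least one other prey: Lion still has Thomson's Gazelle, Jackal, Honey Badger; African Wild Dog still has Thomson's Gazelle, Caracal, Honey Badger.
No consumer loses all prey, so no secondary extinctions occur.

0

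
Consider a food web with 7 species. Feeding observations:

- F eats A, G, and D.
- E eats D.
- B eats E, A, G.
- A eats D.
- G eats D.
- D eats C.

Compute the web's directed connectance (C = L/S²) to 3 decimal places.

The web has S = 7 species and L = 10 feeding links.
C = L / S² = 10 / 49 = 0.2041 ≈ 0.204.

C = 0.204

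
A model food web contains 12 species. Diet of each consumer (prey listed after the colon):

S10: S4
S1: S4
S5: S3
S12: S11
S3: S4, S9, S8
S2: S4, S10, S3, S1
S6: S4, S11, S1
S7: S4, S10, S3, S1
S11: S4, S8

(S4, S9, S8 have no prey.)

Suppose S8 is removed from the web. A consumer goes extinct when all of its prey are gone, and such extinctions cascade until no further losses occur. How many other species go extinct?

Remove S8.
Every predator of it retains at least one other prey: S3 still has S4, S9; S11 still has S4.
No consumer loses all prey, so no secondary extinctions occur.

0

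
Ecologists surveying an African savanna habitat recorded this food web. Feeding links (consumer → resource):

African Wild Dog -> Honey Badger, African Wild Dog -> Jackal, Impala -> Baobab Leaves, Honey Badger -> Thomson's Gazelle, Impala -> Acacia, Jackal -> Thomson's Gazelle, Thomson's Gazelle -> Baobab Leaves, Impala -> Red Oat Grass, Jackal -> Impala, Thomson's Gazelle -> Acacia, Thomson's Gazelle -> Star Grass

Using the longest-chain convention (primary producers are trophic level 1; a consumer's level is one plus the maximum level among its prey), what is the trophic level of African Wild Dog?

Trophic level 4

Baobab Leaves is a producer → level 1.
Thomson's Gazelle eats Baobab Leaves (level 1); other prey at levels: Acacia 1, Star Grass 1 → level 2.
Jackal eats Thomson's Gazelle (level 2); other prey at levels: Impala 2 → level 3.
African Wild Dog eats Jackal (level 3); other prey at levels: Honey Badger 3 → level 4.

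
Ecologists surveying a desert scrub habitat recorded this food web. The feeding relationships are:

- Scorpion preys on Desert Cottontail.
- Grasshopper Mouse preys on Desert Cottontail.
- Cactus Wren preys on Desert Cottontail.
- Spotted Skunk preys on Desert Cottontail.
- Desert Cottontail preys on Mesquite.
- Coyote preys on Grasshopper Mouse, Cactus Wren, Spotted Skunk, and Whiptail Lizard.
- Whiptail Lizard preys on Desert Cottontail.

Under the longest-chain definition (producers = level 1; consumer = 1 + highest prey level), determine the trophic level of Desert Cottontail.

Mesquite is a producer → level 1.
Desert Cottontail eats Mesquite → level 2.

Trophic level 2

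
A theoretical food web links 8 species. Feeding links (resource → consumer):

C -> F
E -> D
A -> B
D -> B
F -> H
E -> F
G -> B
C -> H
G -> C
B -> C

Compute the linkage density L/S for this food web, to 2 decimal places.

L/S = 1.25

There are L = 10 links among S = 8 species.
L/S = 10/8 = 1.2500 ≈ 1.25.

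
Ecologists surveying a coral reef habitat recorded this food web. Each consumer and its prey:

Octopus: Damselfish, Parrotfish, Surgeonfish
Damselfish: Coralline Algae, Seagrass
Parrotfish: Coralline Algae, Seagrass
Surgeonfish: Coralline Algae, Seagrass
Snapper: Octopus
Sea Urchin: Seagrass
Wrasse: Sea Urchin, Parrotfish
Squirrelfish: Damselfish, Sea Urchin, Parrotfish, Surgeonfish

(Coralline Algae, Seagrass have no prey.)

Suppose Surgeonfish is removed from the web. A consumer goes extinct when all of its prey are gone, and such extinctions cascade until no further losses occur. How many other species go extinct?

0

Remove Surgeonfish.
Every predator of it retains at least one other prey: Octopus still has Damselfish, Parrotfish; Squirrelfish still has Damselfish, Sea Urchin, Parrotfish.
No consumer loses all prey, so no secondary extinctions occur.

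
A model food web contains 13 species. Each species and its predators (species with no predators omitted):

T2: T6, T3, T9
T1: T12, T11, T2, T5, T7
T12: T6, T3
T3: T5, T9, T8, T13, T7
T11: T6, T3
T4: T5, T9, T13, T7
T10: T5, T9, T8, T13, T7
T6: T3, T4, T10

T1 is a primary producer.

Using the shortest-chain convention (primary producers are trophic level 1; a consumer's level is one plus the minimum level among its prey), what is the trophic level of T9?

Trophic level 3

T1 is a producer → level 1.
T2 eats T1 → level 2.
T9 eats T2 → level 3.
No prey of T9 is below level 2, so 3 is the minimum.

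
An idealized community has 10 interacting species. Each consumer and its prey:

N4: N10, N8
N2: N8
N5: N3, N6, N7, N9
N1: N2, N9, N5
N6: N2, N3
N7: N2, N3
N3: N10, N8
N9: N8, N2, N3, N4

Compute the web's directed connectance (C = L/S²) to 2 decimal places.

The web has S = 10 species and L = 20 feeding links.
C = L / S² = 20 / 100 = 0.2000 ≈ 0.20.

C = 0.20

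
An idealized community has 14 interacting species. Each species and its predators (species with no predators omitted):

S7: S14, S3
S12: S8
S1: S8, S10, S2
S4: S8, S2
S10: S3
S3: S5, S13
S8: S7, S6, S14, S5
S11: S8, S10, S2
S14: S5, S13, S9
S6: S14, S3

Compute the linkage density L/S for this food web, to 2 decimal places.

L/S = 1.64

There are L = 23 links among S = 14 species.
L/S = 23/14 = 1.6429 ≈ 1.64.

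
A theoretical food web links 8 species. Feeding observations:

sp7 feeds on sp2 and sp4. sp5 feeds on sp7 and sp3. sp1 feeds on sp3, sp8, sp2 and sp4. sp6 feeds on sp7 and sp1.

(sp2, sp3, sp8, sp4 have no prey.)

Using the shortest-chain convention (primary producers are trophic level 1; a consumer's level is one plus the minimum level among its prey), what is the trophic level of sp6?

sp2 is a producer → level 1.
sp7 eats sp2 → level 2.
sp6 eats sp7 → level 3.
No prey of sp6 is below level 2, so 3 is the minimum.

Trophic level 3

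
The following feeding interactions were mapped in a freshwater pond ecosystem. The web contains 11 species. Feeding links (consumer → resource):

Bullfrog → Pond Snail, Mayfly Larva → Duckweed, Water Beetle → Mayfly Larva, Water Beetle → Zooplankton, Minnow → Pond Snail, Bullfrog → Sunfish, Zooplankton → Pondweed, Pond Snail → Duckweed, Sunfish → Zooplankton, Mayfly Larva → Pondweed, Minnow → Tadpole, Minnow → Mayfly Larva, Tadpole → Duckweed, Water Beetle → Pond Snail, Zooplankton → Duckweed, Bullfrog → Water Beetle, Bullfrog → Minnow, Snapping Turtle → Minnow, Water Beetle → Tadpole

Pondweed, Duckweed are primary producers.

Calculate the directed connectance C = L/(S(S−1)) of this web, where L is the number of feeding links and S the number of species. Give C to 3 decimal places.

C = 0.173

The web has S = 11 species and L = 19 feeding links.
C = L / (S(S−1)) = 19 / 110 = 0.1727 ≈ 0.173.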